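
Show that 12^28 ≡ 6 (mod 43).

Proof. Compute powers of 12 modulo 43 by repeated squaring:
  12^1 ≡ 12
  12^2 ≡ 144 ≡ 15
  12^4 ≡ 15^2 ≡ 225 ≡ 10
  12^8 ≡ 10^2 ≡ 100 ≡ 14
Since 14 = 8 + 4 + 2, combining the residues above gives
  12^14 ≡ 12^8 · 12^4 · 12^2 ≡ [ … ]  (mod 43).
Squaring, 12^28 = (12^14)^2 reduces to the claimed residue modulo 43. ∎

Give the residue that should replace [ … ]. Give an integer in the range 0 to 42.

12^8 · 12^4 · 12^2 ≡ 14 · 10 · 15 = 2100.
2100 mod 43 = 36, so 12^14 ≡ 36 (mod 43).

36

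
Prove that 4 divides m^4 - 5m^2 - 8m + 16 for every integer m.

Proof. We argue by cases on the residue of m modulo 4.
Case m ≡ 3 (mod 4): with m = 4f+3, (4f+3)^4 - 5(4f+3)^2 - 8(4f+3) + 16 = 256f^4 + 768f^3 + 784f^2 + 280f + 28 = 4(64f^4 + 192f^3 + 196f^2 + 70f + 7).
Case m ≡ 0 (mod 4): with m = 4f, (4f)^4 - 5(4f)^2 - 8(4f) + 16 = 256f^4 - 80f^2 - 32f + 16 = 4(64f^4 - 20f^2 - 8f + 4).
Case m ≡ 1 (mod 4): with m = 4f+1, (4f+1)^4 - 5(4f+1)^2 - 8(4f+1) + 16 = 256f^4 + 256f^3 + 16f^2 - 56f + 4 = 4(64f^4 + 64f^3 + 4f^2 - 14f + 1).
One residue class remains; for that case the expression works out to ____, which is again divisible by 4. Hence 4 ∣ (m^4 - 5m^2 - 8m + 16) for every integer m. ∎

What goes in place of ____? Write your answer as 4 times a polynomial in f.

Only m ≡ 2 (mod 4) is unaccounted for. Put m = 4f+2:
(4f+2)^4 - 5(4f+2)^2 - 8(4f+2) + 16 expands to 256f^4 + 512f^3 + 304f^2 + 16f - 4,
and factoring out 4 leaves 4(64f^4 + 128f^3 + 76f^2 + 4f - 1).

4(64f^4 + 128f^3 + 76f^2 + 4f - 1)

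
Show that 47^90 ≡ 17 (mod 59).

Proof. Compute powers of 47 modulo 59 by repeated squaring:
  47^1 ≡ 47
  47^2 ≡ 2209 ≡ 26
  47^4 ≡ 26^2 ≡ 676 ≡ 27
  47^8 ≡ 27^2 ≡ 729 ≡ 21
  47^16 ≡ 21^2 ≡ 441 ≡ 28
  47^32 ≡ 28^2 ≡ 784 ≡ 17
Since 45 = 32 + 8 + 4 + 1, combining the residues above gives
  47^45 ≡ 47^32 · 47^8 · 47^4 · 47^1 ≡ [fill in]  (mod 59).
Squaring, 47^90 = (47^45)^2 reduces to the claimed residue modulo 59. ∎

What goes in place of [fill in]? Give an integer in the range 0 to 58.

31

Multiply the listed residues: 17 · 21 · 27 · 47 = 357 → 9639 → 453033.
Reducing modulo 59: 453033 = 7678·59 + 31, so 47^45 ≡ 31.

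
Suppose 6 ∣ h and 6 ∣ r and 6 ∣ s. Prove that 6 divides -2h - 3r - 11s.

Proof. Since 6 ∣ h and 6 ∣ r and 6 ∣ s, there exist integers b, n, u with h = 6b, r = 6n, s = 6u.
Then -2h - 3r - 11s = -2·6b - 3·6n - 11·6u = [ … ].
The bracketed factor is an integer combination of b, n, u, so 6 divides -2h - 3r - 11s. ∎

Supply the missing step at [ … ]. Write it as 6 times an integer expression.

Pull the common 6 out of every term: -2·6b - 3·6n - 11·6u = 6(-2b - 3n - 11u).
-2b - 3n - 11u is an integer, which exhibits the divisibility.

6(-2b - 3n - 11u)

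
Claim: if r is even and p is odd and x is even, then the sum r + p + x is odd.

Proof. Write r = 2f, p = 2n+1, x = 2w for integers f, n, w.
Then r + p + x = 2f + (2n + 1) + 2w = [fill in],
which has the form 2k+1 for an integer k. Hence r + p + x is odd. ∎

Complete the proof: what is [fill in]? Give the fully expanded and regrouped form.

2(f + n + w) + 1

2f + (2n + 1) + 2w = 2f + 2n + 2w + 1
= 2(f + n + w) + 1.
Since f + n + w is an integer, the sum is of the form 2k+1 for an integer k.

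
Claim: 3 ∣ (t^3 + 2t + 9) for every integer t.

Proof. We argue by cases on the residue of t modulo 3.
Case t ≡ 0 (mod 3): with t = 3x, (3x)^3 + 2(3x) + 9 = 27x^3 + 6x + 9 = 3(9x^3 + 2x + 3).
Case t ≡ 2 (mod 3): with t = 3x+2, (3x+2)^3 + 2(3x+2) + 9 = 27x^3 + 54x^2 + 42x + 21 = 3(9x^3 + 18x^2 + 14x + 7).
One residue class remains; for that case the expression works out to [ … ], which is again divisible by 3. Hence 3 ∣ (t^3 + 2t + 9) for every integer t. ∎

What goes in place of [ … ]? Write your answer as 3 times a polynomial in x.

Only t ≡ 1 (mod 3) is unaccounted for. Put t = 3x+1:
(3x+1)^3 + 2(3x+1) + 9 expands to 27x^3 + 27x^2 + 15x + 12,
and factoring out 3 leaves 3(9x^3 + 9x^2 + 5x + 4).

3(9x^3 + 9x^2 + 5x + 4)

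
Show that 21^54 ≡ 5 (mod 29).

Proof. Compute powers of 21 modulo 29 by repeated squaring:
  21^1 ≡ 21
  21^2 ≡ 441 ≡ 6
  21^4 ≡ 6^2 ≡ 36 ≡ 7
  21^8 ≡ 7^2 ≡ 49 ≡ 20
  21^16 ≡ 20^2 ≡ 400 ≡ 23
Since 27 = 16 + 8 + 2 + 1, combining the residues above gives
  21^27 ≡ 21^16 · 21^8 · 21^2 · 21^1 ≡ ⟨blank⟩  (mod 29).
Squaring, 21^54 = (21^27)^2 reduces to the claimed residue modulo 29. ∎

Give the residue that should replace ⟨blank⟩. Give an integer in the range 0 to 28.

Multiply the listed residues: 23 · 20 · 6 · 21 = 460 → 2760 → 57960.
Reducing modulo 29: 57960 = 1998·29 + 18, so 21^27 ≡ 18.

18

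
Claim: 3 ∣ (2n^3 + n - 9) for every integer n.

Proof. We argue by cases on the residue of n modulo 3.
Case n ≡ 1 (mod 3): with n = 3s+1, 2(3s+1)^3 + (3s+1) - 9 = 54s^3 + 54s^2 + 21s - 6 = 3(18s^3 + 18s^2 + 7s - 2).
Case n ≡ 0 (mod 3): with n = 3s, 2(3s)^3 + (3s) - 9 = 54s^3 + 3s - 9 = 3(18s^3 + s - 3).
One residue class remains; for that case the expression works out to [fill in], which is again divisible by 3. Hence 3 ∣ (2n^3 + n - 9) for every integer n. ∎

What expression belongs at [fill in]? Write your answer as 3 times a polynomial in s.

The residues treated are {1, 0}, so the missing case is n ≡ 2 (mod 3); write n = 3s+2.
Then 2(3s+2)^3 + (3s+2) - 9 = 54s^3 + 108s^2 + 75s + 9 = 3(18s^3 + 36s^2 + 25s + 3).

3(18s^3 + 36s^2 + 25s + 3)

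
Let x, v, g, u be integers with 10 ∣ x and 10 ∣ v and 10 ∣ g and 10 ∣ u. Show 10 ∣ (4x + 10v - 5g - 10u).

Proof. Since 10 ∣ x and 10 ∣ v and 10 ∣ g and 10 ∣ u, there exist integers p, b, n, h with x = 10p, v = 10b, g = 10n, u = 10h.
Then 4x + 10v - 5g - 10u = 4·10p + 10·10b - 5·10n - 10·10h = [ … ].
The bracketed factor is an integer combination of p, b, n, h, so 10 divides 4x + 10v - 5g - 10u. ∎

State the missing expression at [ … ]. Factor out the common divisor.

Pull the common 10 out of every term: 4·10p + 10·10b - 5·10n - 10·10h = 10(10b - 10h - 5n + 4p).
10b - 10h - 5n + 4p is an integer, which exhibits the divisibility.

10(10b - 10h - 5n + 4p)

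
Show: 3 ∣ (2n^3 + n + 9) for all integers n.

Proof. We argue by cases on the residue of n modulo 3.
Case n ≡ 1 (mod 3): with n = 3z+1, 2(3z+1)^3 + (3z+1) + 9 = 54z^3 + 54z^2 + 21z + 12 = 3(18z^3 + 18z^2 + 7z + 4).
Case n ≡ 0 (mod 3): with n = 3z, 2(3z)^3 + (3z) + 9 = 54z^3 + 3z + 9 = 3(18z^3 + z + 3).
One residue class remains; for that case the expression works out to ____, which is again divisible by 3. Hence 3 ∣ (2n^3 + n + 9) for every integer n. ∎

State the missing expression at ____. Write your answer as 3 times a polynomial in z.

The residues treated are {1, 0}, so the missing case is n ≡ 2 (mod 3); write n = 3z+2.
Then 2(3z+2)^3 + (3z+2) + 9 = 54z^3 + 108z^2 + 75z + 27 = 3(18z^3 + 36z^2 + 25z + 9).

3(18z^3 + 36z^2 + 25z + 9)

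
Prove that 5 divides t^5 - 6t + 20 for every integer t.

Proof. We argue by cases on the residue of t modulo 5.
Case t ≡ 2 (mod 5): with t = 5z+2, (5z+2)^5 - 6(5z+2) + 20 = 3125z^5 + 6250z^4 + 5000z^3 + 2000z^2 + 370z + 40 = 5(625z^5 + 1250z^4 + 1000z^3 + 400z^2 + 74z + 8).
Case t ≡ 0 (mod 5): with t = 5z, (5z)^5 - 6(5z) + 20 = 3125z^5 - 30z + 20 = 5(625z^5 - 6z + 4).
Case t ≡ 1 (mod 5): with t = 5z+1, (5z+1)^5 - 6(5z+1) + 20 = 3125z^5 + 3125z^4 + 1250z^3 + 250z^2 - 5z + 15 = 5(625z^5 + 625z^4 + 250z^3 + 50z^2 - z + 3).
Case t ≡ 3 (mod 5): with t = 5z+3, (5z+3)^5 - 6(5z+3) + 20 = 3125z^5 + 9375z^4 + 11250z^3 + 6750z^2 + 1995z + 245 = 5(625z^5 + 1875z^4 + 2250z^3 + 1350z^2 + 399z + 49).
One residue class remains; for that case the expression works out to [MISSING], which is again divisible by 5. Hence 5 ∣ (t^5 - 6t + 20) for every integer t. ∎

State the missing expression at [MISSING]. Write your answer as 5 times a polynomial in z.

Only t ≡ 4 (mod 5) is unaccounted for. Put t = 5z+4:
(5z+4)^5 - 6(5z+4) + 20 expands to 3125z^5 + 12500z^4 + 20000z^3 + 16000z^2 + 6370z + 1020,
and factoring out 5 leaves 5(625z^5 + 2500z^4 + 4000z^3 + 3200z^2 + 1274z + 204).

5(625z^5 + 2500z^4 + 4000z^3 + 3200z^2 + 1274z + 204)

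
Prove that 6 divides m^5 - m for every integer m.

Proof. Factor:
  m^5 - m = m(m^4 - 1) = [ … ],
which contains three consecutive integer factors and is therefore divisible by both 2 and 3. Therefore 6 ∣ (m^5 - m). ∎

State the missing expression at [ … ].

(m - 1)m(m + 1)(m^2 + 1)

m^4 - 1 = (m^2 - 1)(m^2 + 1), and m^2 - 1 = (m-1)(m+1).
So m(m^4 - 1) = (m - 1)m(m + 1)(m^2 + 1).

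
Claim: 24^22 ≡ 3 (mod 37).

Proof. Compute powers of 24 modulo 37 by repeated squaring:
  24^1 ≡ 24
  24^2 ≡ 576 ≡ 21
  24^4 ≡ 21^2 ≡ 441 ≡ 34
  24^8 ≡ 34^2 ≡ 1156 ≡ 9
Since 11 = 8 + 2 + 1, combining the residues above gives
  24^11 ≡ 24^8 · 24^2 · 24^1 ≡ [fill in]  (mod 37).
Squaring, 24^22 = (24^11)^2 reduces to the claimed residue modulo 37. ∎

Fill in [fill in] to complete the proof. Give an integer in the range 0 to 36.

22

Multiply the listed residues: 9 · 21 · 24 = 189 → 4536.
Reducing modulo 37: 4536 = 122·37 + 22, so 24^11 ≡ 22.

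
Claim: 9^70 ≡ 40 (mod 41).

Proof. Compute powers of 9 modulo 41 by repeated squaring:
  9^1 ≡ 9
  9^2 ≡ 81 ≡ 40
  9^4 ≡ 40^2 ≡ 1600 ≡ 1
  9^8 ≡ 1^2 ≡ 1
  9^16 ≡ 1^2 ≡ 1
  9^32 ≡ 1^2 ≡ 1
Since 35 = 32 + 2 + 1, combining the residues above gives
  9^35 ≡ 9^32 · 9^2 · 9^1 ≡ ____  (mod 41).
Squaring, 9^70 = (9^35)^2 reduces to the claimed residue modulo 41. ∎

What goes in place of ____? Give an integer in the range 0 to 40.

9^32 · 9^2 · 9^1 ≡ 1 · 40 · 9 = 360.
360 mod 41 = 32, so 9^35 ≡ 32 (mod 41).

32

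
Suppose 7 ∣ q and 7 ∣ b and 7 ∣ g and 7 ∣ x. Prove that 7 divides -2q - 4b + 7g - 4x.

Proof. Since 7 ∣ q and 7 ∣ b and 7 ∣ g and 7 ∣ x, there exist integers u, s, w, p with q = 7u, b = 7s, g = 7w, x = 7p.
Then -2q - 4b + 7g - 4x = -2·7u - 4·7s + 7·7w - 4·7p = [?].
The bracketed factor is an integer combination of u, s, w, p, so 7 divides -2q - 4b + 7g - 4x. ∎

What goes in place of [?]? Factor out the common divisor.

7(-4p - 4s - 2u + 7w)

Each term has a factor of 7: -2·7u - 4·7s + 7·7w - 4·7p = 7·(-4p - 4s - 2u + 7w).
Since -4p - 4s - 2u + 7w is an integer, 7 ∣ (-2q - 4b + 7g - 4x).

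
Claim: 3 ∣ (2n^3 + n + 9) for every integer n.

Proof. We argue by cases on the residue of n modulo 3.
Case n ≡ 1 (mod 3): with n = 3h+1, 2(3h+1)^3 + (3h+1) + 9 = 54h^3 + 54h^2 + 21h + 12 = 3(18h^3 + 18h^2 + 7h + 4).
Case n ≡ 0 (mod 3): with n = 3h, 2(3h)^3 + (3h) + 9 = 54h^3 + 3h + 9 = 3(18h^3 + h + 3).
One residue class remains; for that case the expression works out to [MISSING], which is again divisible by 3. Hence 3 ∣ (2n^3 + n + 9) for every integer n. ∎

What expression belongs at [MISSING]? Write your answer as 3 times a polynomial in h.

The residues treated are {1, 0}, so the missing case is n ≡ 2 (mod 3); write n = 3h+2.
Then 2(3h+2)^3 + (3h+2) + 9 = 54h^3 + 108h^2 + 75h + 27 = 3(18h^3 + 36h^2 + 25h + 9).

3(18h^3 + 36h^2 + 25h + 9)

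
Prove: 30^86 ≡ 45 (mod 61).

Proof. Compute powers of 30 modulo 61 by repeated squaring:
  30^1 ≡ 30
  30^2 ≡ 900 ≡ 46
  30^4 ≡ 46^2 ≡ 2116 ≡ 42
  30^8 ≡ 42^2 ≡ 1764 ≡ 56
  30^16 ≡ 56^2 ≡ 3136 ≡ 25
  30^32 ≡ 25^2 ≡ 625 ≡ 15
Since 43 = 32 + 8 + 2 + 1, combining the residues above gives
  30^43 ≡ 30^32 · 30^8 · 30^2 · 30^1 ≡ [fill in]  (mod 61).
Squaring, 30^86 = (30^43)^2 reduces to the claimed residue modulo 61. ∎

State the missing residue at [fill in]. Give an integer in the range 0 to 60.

30^32 · 30^8 · 30^2 · 30^1 ≡ 15 · 56 · 46 · 30 = 1159200.
1159200 mod 61 = 17, so 30^43 ≡ 17 (mod 61).

17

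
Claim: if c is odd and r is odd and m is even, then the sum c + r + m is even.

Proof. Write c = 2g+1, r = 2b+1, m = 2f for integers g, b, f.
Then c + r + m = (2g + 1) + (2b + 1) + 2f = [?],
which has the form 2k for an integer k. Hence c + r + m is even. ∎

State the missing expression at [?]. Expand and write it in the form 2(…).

2(b + f + g + 1)

Expanding: (2g + 1) + (2b + 1) + 2f = 2b + 2f + 2g + 2.
Every term is even; pulling out the factor of 2 gives 2(b + f + g + 1).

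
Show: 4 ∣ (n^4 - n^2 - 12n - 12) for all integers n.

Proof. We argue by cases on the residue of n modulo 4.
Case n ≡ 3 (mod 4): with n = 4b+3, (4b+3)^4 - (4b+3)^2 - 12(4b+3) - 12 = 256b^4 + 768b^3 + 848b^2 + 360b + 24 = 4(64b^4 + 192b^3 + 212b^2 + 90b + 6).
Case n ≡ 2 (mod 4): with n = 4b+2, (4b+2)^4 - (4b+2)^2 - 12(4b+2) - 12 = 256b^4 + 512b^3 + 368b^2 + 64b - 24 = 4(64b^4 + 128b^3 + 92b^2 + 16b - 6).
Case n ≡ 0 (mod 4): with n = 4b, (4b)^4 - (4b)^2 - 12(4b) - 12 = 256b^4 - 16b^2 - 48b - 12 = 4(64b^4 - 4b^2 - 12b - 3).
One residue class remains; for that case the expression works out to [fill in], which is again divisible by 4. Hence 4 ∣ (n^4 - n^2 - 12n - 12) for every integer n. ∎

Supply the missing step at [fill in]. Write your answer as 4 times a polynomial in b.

4(64b^4 + 64b^3 + 20b^2 - 10b - 6)

The residues treated are {3, 2, 0}, so the missing case is n ≡ 1 (mod 4); write n = 4b+1.
Then (4b+1)^4 - (4b+1)^2 - 12(4b+1) - 12 = 256b^4 + 256b^3 + 80b^2 - 40b - 24 = 4(64b^4 + 64b^3 + 20b^2 - 10b - 6).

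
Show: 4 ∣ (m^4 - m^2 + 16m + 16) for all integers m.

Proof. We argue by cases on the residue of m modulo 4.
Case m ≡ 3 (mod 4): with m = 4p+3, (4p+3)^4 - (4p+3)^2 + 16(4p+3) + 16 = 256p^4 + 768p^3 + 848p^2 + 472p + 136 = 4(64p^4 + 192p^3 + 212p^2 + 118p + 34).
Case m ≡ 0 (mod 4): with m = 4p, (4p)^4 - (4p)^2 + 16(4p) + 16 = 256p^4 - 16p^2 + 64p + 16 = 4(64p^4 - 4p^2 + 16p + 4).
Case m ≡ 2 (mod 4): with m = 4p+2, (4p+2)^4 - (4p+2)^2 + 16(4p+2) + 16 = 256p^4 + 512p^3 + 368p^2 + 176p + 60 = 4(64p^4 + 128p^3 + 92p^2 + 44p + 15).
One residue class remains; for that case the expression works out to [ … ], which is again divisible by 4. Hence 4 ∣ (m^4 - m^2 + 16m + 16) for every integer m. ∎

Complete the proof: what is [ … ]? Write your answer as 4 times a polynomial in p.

The residues treated are {3, 0, 2}, so the missing case is m ≡ 1 (mod 4); write m = 4p+1.
Then (4p+1)^4 - (4p+1)^2 + 16(4p+1) + 16 = 256p^4 + 256p^3 + 80p^2 + 72p + 32 = 4(64p^4 + 64p^3 + 20p^2 + 18p + 8).

4(64p^4 + 64p^3 + 20p^2 + 18p + 8)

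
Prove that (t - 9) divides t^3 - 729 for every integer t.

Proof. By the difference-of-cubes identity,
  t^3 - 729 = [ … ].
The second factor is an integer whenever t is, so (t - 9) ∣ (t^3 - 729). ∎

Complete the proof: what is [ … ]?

(t - 9)(t^2 + 9t + 81)

a^3 - b^3 = (a - b)(a^2 + ab + b^2). With a = t, b = 9:
t^3 - 729 = (t - 9)(t^2 + 9t + 81).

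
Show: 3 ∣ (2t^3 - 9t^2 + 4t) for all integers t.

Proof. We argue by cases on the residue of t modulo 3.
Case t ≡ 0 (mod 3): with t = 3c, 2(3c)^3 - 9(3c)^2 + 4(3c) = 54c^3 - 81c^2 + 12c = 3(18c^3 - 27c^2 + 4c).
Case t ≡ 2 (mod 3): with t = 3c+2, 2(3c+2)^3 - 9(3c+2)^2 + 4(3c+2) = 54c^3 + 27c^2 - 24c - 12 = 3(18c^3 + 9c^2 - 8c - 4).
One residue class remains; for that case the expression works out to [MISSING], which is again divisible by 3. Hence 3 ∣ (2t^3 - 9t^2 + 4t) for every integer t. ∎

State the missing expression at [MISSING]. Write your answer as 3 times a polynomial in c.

The residues treated are {0, 2}, so the missing case is t ≡ 1 (mod 3); write t = 3c+1.
Then 2(3c+1)^3 - 9(3c+1)^2 + 4(3c+1) = 54c^3 - 27c^2 - 24c - 3 = 3(18c^3 - 9c^2 - 8c - 1).

3(18c^3 - 9c^2 - 8c - 1)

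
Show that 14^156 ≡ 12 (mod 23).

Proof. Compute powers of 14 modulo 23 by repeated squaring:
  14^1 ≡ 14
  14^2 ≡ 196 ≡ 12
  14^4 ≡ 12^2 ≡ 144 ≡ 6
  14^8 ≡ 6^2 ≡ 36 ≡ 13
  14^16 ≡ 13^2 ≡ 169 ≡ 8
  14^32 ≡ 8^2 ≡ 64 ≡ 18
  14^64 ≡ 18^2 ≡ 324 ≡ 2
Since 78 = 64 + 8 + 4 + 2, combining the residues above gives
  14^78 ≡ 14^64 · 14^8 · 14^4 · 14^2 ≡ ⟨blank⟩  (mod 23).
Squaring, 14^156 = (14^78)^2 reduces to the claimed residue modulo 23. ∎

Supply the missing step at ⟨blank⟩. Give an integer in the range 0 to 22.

9

Multiply the listed residues: 2 · 13 · 6 · 12 = 26 → 156 → 1872.
Reducing modulo 23: 1872 = 81·23 + 9, so 14^78 ≡ 9.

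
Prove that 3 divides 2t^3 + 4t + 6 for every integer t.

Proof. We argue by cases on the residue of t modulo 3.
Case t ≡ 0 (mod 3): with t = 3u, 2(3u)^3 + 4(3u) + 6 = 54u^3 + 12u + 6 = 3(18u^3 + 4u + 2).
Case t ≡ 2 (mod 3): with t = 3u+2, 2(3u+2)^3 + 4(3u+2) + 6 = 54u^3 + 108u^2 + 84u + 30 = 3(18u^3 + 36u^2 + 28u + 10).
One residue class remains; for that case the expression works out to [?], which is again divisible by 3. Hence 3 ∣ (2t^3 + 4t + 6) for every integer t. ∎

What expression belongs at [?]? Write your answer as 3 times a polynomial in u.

The residues treated are {0, 2}, so the missing case is t ≡ 1 (mod 3); write t = 3u+1.
Then 2(3u+1)^3 + 4(3u+1) + 6 = 54u^3 + 54u^2 + 30u + 12 = 3(18u^3 + 18u^2 + 10u + 4).

3(18u^3 + 18u^2 + 10u + 4)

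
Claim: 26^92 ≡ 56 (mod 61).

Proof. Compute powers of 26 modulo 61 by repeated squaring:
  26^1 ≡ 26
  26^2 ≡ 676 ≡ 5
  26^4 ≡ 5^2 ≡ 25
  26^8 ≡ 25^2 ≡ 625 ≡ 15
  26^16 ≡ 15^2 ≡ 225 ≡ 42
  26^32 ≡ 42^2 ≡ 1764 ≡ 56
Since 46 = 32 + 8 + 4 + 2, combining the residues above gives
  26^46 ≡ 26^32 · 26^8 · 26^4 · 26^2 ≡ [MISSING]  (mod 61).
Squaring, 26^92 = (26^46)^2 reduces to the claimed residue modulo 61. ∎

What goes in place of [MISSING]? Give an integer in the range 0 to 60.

19

Multiply the listed residues: 56 · 15 · 25 · 5 = 840 → 21000 → 105000.
Reducing modulo 61: 105000 = 1721·61 + 19, so 26^46 ≡ 19.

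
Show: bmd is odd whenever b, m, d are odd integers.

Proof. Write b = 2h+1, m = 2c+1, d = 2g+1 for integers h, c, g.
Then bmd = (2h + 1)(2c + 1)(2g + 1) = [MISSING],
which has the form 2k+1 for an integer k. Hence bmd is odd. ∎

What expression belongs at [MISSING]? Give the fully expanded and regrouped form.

2(4cgh + 2cg + 2ch + c + 2gh + g + h) + 1

(2h + 1)(2c + 1)(2g + 1) = 8cgh + 4cg + 4ch + 2c + 4gh + 2g + 2h + 1
= 2(4cgh + 2cg + 2ch + c + 2gh + g + h) + 1.
Since 4cgh + 2cg + 2ch + c + 2gh + g + h is an integer, the product is of the form 2k+1 for an integer k.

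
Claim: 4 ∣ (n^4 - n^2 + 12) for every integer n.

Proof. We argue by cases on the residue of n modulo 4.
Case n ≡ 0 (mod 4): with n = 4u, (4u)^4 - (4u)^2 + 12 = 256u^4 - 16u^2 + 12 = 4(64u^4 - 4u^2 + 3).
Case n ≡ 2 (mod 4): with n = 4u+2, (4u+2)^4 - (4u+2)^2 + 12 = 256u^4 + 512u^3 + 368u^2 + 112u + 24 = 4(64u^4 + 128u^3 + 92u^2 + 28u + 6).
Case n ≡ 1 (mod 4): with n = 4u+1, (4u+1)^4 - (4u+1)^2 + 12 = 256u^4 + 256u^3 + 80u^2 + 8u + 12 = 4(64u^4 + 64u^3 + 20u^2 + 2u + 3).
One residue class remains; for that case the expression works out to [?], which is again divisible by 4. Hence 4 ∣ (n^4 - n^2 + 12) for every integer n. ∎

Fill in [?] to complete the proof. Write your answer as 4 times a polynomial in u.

4(64u^4 + 192u^3 + 212u^2 + 102u + 21)

The residues treated are {0, 2, 1}, so the missing case is n ≡ 3 (mod 4); write n = 4u+3.
Then (4u+3)^4 - (4u+3)^2 + 12 = 256u^4 + 768u^3 + 848u^2 + 408u + 84 = 4(64u^4 + 192u^3 + 212u^2 + 102u + 21).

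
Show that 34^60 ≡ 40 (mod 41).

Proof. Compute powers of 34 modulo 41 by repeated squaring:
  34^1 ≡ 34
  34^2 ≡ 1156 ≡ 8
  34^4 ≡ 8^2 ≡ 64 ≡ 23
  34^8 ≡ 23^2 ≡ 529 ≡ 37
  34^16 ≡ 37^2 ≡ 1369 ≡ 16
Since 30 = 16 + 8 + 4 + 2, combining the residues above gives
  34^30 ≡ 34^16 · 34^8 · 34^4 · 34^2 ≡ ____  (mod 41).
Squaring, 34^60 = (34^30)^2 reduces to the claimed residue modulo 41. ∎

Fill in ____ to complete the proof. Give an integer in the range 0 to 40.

32

Multiply the listed residues: 16 · 37 · 23 · 8 = 592 → 13616 → 108928.
Reducing modulo 41: 108928 = 2656·41 + 32, so 34^30 ≡ 32.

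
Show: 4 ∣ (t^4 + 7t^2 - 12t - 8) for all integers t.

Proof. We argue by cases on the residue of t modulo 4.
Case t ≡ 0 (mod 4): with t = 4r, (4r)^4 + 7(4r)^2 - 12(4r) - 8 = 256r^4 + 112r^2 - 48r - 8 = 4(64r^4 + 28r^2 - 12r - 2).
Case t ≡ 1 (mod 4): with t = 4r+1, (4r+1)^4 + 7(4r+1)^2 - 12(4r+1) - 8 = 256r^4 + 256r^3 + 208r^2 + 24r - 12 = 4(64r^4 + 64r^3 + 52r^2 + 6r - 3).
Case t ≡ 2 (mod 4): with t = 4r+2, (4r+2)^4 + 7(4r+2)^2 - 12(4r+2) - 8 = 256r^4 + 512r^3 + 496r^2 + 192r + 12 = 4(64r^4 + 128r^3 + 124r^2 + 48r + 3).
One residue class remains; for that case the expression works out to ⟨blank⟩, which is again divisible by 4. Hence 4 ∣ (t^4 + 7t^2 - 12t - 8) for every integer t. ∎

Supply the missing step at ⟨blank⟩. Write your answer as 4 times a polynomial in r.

The residues treated are {0, 1, 2}, so the missing case is t ≡ 3 (mod 4); write t = 4r+3.
Then (4r+3)^4 + 7(4r+3)^2 - 12(4r+3) - 8 = 256r^4 + 768r^3 + 976r^2 + 552r + 100 = 4(64r^4 + 192r^3 + 244r^2 + 138r + 25).

4(64r^4 + 192r^3 + 244r^2 + 138r + 25)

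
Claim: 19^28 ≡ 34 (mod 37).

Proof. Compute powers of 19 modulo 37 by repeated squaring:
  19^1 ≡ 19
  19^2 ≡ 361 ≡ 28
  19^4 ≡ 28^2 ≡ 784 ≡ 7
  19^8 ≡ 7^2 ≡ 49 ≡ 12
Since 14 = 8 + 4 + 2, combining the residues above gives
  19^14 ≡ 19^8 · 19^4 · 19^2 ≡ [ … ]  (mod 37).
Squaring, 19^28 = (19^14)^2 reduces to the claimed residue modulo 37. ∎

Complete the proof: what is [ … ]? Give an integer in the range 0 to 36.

21

Multiply the listed residues: 12 · 7 · 28 = 84 → 2352.
Reducing modulo 37: 2352 = 63·37 + 21, so 19^14 ≡ 21.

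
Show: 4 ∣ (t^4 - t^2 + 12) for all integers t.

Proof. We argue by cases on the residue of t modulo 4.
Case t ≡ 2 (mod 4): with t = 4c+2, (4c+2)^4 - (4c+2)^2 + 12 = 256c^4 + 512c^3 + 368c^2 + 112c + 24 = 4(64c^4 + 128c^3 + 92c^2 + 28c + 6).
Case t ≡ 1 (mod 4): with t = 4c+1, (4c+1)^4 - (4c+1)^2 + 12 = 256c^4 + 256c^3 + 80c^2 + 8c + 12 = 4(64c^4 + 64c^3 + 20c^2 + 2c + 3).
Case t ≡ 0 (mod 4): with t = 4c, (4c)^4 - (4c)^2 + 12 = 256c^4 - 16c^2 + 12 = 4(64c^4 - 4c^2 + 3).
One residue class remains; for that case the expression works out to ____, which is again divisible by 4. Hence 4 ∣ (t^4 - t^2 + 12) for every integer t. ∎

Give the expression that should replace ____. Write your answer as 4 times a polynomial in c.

4(64c^4 + 192c^3 + 212c^2 + 102c + 21)

Only t ≡ 3 (mod 4) is unaccounted for. Put t = 4c+3:
(4c+3)^4 - (4c+3)^2 + 12 expands to 256c^4 + 768c^3 + 848c^2 + 408c + 84,
and factoring out 4 leaves 4(64c^4 + 192c^3 + 212c^2 + 102c + 21).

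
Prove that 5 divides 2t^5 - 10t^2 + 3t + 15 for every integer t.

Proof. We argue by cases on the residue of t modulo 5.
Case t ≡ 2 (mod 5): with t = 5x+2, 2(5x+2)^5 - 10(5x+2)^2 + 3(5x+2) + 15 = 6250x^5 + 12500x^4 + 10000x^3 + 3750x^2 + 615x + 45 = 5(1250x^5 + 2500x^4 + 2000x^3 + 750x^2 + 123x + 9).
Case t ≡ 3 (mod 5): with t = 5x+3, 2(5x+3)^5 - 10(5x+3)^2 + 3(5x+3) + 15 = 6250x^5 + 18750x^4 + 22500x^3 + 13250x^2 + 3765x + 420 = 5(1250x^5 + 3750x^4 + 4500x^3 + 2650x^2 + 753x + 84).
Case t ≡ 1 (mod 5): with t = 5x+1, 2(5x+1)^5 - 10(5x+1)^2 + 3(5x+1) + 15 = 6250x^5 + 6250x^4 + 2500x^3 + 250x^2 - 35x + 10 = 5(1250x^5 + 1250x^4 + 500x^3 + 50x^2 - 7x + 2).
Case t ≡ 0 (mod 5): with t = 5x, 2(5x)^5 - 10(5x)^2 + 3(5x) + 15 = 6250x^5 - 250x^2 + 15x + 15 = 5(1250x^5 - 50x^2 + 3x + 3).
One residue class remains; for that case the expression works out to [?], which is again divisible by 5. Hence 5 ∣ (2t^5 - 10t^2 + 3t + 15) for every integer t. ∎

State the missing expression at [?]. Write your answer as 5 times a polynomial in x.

5(1250x^5 + 5000x^4 + 8000x^3 + 6350x^2 + 2483x + 383)

The residues treated are {2, 3, 1, 0}, so the missing case is t ≡ 4 (mod 5); write t = 5x+4.
Then 2(5x+4)^5 - 10(5x+4)^2 + 3(5x+4) + 15 = 6250x^5 + 25000x^4 + 40000x^3 + 31750x^2 + 12415x + 1915 = 5(1250x^5 + 5000x^4 + 8000x^3 + 6350x^2 + 2483x + 383).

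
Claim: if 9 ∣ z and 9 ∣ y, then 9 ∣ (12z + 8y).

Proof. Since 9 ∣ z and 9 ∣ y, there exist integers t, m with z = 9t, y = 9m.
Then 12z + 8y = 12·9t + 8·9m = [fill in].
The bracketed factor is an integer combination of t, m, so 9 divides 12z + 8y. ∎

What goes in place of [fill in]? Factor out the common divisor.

Pull the common 9 out of every term: 12·9t + 8·9m = 9(8m + 12t).
8m + 12t is an integer, which exhibits the divisibility.

9(8m + 12t)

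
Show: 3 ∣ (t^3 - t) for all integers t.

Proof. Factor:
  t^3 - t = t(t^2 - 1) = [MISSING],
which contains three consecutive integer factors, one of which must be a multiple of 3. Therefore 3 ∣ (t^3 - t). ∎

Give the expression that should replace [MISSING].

t(t^2 - 1) = t(t - 1)(t + 1) = (t - 1)t(t + 1).
These three factors are consecutive integers, so their product is divisible by 3.

(t - 1)t(t + 1)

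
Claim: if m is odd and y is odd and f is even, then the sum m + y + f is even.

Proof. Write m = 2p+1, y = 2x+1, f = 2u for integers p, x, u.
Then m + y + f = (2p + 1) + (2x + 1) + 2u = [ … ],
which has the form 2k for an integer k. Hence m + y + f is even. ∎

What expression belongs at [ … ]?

(2p + 1) + (2x + 1) + 2u = 2p + 2u + 2x + 2
= 2(p + u + x + 1).
Since p + u + x + 1 is an integer, the sum is of the form 2k for an integer k.

2(p + u + x + 1)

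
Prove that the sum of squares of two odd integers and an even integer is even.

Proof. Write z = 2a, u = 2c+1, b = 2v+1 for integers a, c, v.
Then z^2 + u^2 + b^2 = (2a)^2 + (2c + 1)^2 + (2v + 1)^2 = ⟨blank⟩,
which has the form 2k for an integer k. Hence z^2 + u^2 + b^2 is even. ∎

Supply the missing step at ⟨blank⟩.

Expanding: (2a)^2 + (2c + 1)^2 + (2v + 1)^2 = 4a^2 + 4c^2 + 4c + 4v^2 + 4v + 2.
Every term is even; pulling out the factor of 2 gives 2(2a^2 + 2c^2 + 2c + 2v^2 + 2v + 1).

2(2a^2 + 2c^2 + 2c + 2v^2 + 2v + 1)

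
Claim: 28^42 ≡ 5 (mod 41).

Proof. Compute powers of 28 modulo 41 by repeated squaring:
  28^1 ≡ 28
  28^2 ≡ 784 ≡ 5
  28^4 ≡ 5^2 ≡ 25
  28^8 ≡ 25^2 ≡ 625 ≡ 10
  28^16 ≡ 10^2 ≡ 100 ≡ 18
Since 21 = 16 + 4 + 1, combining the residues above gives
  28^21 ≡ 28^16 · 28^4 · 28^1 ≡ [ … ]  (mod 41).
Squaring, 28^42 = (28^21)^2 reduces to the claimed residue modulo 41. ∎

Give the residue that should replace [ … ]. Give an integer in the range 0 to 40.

13

Multiply the listed residues: 18 · 25 · 28 = 450 → 12600.
Reducing modulo 41: 12600 = 307·41 + 13, so 28^21 ≡ 13.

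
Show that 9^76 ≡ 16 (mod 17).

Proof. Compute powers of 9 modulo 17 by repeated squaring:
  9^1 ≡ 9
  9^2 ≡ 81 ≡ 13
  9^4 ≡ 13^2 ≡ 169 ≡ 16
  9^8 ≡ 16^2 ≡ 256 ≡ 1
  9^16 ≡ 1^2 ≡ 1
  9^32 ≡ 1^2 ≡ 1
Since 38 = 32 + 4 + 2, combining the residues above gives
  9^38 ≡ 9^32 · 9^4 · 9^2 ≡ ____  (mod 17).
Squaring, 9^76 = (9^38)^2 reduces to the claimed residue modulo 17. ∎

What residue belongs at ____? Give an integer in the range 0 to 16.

4

9^32 · 9^4 · 9^2 ≡ 1 · 16 · 13 = 208.
208 mod 17 = 4, so 9^38 ≡ 4 (mod 17).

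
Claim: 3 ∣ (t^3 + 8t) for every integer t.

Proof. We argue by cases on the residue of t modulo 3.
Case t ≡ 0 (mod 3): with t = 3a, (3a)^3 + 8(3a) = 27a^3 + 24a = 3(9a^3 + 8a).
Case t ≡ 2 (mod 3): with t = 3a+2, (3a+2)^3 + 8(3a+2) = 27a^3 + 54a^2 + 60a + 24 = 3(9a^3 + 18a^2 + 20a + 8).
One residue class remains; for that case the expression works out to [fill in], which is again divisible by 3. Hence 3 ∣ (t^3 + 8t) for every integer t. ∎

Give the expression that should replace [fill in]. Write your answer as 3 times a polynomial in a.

Only t ≡ 1 (mod 3) is unaccounted for. Put t = 3a+1:
(3a+1)^3 + 8(3a+1) expands to 27a^3 + 27a^2 + 33a + 9,
and factoring out 3 leaves 3(9a^3 + 9a^2 + 11a + 3).

3(9a^3 + 9a^2 + 11a + 3)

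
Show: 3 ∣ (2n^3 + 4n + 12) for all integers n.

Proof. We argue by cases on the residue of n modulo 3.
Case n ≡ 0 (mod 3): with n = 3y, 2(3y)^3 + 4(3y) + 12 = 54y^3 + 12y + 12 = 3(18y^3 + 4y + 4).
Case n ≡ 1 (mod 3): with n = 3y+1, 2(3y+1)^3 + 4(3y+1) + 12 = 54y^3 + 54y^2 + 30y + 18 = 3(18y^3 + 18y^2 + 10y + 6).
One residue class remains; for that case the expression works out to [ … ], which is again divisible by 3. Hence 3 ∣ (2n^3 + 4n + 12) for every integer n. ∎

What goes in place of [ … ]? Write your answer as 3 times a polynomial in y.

3(18y^3 + 36y^2 + 28y + 12)

Only n ≡ 2 (mod 3) is unaccounted for. Put n = 3y+2:
2(3y+2)^3 + 4(3y+2) + 12 expands to 54y^3 + 108y^2 + 84y + 36,
and factoring out 3 leaves 3(18y^3 + 36y^2 + 28y + 12).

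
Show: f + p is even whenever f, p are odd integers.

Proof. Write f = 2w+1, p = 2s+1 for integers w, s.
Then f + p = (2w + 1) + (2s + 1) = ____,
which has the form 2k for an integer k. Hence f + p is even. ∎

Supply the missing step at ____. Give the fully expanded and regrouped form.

(2w + 1) + (2s + 1) = 2s + 2w + 2
= 2(s + w + 1).
Since s + w + 1 is an integer, the sum is of the form 2k for an integer k.

2(s + w + 1)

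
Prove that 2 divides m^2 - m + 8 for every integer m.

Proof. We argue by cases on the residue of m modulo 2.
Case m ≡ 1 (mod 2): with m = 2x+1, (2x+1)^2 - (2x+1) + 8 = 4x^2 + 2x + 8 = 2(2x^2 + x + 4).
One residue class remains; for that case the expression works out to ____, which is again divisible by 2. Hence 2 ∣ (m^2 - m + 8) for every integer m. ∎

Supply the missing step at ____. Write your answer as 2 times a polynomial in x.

2(2x^2 - x + 4)

The residues treated are {1}, so the missing case is m ≡ 0 (mod 2); write m = 2x.
Then (2x)^2 - (2x) + 8 = 4x^2 - 2x + 8 = 2(2x^2 - x + 4).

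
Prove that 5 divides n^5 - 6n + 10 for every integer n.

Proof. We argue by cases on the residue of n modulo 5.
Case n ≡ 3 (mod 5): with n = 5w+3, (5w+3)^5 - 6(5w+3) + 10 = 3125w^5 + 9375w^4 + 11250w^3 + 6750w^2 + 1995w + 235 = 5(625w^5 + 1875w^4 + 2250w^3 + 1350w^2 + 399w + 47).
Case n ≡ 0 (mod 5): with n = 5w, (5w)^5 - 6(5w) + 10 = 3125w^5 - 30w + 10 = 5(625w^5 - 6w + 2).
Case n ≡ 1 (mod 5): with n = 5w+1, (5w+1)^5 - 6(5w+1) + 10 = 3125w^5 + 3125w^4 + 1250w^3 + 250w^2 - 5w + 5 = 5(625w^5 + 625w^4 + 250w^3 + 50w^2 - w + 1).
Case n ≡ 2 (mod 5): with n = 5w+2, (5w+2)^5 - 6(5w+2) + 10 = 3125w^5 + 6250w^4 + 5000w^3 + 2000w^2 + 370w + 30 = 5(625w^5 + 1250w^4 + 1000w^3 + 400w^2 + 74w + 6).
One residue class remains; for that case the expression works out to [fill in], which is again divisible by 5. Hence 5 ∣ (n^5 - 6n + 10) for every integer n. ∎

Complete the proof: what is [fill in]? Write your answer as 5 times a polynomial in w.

5(625w^5 + 2500w^4 + 4000w^3 + 3200w^2 + 1274w + 202)

The residues treated are {3, 0, 1, 2}, so the missing case is n ≡ 4 (mod 5); write n = 5w+4.
Then (5w+4)^5 - 6(5w+4) + 10 = 3125w^5 + 12500w^4 + 20000w^3 + 16000w^2 + 6370w + 1010 = 5(625w^5 + 2500w^4 + 4000w^3 + 3200w^2 + 1274w + 202).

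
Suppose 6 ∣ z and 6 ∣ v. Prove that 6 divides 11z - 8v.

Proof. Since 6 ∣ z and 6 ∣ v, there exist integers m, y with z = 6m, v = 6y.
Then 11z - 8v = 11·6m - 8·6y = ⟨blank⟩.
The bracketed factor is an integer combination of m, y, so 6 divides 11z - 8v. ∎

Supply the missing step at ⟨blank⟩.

Pull the common 6 out of every term: 11·6m - 8·6y = 6(11m - 8y).
11m - 8y is an integer, which exhibits the divisibility.

6(11m - 8y)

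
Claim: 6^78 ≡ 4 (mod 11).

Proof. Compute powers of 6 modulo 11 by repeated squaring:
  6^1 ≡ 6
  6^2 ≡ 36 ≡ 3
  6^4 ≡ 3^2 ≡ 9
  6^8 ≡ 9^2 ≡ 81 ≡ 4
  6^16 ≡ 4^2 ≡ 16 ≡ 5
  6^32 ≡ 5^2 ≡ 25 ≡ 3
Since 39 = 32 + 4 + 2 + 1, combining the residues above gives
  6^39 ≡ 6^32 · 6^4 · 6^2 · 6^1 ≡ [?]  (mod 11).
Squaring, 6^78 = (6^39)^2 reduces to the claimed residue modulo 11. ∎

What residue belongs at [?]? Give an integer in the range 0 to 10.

2

6^32 · 6^4 · 6^2 · 6^1 ≡ 3 · 9 · 3 · 6 = 486.
486 mod 11 = 2, so 6^39 ≡ 2 (mod 11).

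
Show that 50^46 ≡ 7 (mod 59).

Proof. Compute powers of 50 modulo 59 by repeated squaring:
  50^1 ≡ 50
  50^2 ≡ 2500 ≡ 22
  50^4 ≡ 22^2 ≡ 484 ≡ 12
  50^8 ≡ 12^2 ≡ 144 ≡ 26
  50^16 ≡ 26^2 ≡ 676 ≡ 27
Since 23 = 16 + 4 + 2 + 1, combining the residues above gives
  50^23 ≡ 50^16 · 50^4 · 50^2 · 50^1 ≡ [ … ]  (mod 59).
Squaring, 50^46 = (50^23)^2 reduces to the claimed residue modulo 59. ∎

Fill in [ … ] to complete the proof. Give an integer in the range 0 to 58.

40

Multiply the listed residues: 27 · 12 · 22 · 50 = 324 → 7128 → 356400.
Reducing modulo 59: 356400 = 6040·59 + 40, so 50^23 ≡ 40.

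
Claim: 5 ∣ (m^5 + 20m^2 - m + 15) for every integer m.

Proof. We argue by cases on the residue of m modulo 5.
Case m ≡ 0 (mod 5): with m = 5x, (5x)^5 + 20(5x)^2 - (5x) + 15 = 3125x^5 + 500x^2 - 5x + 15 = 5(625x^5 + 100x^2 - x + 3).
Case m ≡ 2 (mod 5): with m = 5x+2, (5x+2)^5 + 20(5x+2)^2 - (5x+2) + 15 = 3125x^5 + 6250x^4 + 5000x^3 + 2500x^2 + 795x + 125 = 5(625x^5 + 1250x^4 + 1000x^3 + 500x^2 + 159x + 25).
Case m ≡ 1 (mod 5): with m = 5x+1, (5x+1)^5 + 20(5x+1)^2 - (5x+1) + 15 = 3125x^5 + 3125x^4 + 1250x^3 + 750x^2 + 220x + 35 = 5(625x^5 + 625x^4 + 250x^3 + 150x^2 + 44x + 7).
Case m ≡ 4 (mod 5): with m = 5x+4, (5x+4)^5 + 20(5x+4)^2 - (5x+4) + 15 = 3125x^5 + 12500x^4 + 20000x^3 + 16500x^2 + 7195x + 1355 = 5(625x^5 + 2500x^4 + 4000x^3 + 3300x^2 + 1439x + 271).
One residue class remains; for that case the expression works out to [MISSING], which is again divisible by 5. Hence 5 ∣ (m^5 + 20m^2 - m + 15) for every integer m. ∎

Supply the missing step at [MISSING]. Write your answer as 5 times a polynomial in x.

5(625x^5 + 1875x^4 + 2250x^3 + 1450x^2 + 524x + 87)

The residues treated are {0, 2, 1, 4}, so the missing case is m ≡ 3 (mod 5); write m = 5x+3.
Then (5x+3)^5 + 20(5x+3)^2 - (5x+3) + 15 = 3125x^5 + 9375x^4 + 11250x^3 + 7250x^2 + 2620x + 435 = 5(625x^5 + 1875x^4 + 2250x^3 + 1450x^2 + 524x + 87).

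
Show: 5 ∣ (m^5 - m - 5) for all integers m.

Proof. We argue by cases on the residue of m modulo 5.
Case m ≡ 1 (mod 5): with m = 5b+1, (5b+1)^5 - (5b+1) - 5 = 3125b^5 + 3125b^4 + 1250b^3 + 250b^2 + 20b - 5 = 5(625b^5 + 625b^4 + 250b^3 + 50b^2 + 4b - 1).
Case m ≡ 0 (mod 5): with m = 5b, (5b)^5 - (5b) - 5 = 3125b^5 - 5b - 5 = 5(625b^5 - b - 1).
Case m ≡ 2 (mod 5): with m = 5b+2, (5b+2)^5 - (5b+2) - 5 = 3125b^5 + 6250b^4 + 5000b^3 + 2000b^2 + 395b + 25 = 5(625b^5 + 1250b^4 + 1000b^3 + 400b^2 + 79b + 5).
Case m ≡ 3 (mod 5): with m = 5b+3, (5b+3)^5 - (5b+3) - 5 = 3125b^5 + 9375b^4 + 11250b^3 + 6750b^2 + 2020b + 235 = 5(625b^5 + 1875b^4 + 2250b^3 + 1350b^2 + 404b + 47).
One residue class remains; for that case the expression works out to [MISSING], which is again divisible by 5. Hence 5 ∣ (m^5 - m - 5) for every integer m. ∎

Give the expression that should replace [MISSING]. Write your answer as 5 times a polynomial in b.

5(625b^5 + 2500b^4 + 4000b^3 + 3200b^2 + 1279b + 203)

Only m ≡ 4 (mod 5) is unaccounted for. Put m = 5b+4:
(5b+4)^5 - (5b+4) - 5 expands to 3125b^5 + 12500b^4 + 20000b^3 + 16000b^2 + 6395b + 1015,
and factoring out 5 leaves 5(625b^5 + 2500b^4 + 4000b^3 + 3200b^2 + 1279b + 203).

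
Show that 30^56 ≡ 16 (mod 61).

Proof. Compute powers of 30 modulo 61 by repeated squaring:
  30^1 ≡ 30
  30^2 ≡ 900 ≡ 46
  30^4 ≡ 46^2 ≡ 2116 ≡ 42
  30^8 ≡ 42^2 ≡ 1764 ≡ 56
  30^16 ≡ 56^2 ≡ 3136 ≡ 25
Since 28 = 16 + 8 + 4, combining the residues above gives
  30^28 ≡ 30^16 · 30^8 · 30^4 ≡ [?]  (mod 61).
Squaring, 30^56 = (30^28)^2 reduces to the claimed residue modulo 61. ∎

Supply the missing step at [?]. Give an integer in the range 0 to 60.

57

Multiply the listed residues: 25 · 56 · 42 = 1400 → 58800.
Reducing modulo 61: 58800 = 963·61 + 57, so 30^28 ≡ 57.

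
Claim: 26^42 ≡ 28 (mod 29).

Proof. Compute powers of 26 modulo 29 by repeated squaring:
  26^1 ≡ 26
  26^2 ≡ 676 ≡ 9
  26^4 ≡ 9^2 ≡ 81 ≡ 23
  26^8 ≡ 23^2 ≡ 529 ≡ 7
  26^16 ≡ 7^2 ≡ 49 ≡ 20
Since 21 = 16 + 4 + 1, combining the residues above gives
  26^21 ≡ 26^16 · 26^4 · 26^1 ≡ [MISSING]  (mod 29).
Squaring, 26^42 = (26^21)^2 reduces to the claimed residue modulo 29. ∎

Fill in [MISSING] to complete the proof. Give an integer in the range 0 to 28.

26^16 · 26^4 · 26^1 ≡ 20 · 23 · 26 = 11960.
11960 mod 29 = 12, so 26^21 ≡ 12 (mod 29).

12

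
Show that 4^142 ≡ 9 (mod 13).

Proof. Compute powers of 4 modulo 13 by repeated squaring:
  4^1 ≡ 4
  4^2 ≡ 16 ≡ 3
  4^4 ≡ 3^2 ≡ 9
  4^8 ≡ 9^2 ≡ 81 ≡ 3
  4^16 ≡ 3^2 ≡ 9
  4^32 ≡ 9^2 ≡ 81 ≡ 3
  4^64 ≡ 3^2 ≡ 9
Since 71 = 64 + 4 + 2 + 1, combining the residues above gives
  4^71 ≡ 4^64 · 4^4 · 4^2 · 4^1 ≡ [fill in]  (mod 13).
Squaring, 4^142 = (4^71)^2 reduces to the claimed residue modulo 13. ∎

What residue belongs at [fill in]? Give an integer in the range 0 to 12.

4^64 · 4^4 · 4^2 · 4^1 ≡ 9 · 9 · 3 · 4 = 972.
972 mod 13 = 10, so 4^71 ≡ 10 (mod 13).

10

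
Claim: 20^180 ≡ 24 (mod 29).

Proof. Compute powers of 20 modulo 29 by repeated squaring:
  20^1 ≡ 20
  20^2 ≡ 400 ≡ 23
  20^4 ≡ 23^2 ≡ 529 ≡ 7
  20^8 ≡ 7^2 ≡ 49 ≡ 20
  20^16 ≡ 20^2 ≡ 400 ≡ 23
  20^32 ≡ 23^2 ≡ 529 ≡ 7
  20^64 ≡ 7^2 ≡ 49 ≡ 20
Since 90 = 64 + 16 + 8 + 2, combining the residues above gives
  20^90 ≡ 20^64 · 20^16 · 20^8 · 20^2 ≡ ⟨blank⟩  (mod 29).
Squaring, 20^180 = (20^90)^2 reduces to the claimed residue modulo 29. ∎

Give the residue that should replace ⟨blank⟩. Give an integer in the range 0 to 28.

16

20^64 · 20^16 · 20^8 · 20^2 ≡ 20 · 23 · 20 · 23 = 211600.
211600 mod 29 = 16, so 20^90 ≡ 16 (mod 29).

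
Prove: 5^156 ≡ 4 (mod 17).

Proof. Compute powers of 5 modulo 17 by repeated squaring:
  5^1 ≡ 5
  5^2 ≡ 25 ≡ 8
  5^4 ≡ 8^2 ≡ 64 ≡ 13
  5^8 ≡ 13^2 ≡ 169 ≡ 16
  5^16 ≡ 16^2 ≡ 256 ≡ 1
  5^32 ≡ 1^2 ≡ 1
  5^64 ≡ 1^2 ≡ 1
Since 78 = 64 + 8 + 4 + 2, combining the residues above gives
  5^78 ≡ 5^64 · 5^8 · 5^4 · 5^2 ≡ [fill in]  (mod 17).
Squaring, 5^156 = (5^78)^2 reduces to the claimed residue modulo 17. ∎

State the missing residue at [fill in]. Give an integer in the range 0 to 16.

15

5^64 · 5^8 · 5^4 · 5^2 ≡ 1 · 16 · 13 · 8 = 1664.
1664 mod 17 = 15, so 5^78 ≡ 15 (mod 17).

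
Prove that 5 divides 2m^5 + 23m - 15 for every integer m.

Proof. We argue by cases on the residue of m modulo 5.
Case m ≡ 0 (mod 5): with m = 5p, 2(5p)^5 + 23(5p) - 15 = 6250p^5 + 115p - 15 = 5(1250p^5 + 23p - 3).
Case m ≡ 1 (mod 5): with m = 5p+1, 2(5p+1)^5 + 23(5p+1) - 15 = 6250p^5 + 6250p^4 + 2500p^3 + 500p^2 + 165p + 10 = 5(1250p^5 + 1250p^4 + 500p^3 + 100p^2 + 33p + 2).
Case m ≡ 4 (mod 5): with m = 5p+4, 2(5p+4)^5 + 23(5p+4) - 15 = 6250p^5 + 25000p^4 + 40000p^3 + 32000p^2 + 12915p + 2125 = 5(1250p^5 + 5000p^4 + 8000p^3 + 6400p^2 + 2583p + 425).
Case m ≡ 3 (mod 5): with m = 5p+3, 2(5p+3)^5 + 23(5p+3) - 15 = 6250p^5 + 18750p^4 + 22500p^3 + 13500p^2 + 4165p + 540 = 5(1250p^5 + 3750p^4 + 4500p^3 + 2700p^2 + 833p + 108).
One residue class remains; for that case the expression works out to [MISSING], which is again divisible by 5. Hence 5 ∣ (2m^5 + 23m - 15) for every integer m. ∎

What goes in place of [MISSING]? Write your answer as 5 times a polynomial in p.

5(1250p^5 + 2500p^4 + 2000p^3 + 800p^2 + 183p + 19)

The residues treated are {0, 1, 4, 3}, so the missing case is m ≡ 2 (mod 5); write m = 5p+2.
Then 2(5p+2)^5 + 23(5p+2) - 15 = 6250p^5 + 12500p^4 + 10000p^3 + 4000p^2 + 915p + 95 = 5(1250p^5 + 2500p^4 + 2000p^3 + 800p^2 + 183p + 19).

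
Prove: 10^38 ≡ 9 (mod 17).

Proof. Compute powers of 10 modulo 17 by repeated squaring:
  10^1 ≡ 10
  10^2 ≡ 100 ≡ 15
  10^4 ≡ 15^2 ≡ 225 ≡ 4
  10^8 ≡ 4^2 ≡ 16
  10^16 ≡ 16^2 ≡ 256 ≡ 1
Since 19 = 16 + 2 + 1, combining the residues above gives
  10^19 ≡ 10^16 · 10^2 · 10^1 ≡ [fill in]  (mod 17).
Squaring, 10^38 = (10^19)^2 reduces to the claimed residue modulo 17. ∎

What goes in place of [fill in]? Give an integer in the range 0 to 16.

14

10^16 · 10^2 · 10^1 ≡ 1 · 15 · 10 = 150.
150 mod 17 = 14, so 10^19 ≡ 14 (mod 17).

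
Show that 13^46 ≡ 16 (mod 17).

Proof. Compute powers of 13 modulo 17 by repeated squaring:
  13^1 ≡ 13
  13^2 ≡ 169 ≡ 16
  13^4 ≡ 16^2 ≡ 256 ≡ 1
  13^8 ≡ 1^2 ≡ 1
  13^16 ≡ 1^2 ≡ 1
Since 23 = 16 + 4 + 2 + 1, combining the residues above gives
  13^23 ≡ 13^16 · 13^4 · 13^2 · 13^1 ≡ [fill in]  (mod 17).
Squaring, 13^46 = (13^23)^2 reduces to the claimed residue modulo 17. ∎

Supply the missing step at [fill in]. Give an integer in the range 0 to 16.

Multiply the listed residues: 1 · 1 · 16 · 13 = 1 → 16 → 208.
Reducing modulo 17: 208 = 12·17 + 4, so 13^23 ≡ 4.

4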